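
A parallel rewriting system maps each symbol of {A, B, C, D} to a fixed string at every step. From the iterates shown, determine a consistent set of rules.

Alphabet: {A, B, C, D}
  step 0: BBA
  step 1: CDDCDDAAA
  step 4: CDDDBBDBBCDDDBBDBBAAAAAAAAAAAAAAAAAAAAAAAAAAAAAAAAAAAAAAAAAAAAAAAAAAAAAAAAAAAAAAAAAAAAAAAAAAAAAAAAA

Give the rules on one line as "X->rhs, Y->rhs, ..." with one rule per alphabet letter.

  step 0 ⇒ step 1: BBA ⇒ CDD·CDD·AAA
    A ↦ AAA
    B ↦ CDD
    C ↦ D  (constrained at step 1)
    D ↦ B  (constrained at step 1)

A->AAA, B->CDD, C->D, D->B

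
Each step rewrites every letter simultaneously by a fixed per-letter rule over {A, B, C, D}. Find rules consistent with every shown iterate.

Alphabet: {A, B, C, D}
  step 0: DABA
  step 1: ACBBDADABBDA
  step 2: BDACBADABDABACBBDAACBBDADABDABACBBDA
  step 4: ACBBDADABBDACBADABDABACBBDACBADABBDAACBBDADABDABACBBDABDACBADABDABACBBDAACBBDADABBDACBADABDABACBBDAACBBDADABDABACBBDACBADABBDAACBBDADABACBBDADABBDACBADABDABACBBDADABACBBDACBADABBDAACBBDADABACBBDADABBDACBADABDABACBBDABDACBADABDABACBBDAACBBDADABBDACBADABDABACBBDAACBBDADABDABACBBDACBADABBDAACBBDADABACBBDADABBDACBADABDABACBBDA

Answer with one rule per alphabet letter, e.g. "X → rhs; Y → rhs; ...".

  step 1 ⇒ step 2: ACBBDADABBDA ⇒ BDA·CBA·DAB·DAB·ACB·BDA·ACB·BDA·DAB·DAB·ACB·BDA
    A ↦ BDA
    B ↦ DAB
    C ↦ CBA
    D ↦ ACB

A->BDA, B->DAB, C->CBA, D->ACB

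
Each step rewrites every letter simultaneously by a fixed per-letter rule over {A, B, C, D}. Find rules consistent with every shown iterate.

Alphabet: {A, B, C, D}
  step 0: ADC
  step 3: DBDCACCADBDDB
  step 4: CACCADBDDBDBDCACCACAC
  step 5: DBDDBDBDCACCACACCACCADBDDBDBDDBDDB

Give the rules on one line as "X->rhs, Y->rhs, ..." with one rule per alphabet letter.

  step 4 ⇒ step 5: CACCADBDDBDBDCACCACAC ⇒ DB·D·DB·DB·D·CA·C·CA·CA·C·CA·C·CA·DB·D·DB·DB·D·DB·D·DB
    A ↦ D
    B ↦ C
    C ↦ DB
    D ↦ CA

A->D, B->C, C->DB, D->CA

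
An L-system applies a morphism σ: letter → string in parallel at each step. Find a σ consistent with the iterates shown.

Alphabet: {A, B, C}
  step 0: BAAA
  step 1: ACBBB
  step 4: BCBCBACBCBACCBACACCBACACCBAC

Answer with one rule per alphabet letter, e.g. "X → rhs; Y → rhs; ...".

A->B, B->AC, C->CB

  step 0 ⇒ step 1: BAAA ⇒ AC·B·B·B
    A ↦ B
    B ↦ AC
    C ↦ CB  (constrained at step 1)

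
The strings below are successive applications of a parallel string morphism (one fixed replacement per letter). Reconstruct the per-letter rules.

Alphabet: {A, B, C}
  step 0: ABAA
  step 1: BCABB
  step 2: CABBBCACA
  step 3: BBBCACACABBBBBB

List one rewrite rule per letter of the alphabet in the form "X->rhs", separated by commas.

A->B, B->CA, C->BB

  step 2 ⇒ step 3: CABBBCACA ⇒ BB·B·CA·CA·CA·BB·B·BB·B
    A ↦ B
    B ↦ CA
    C ↦ BB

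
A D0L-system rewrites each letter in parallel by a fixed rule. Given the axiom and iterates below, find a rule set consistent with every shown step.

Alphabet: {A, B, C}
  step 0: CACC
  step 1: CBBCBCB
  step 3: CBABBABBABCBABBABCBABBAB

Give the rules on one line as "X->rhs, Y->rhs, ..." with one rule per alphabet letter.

A->B, B->AB, C->CB

  step 0 ⇒ step 1: CACC ⇒ CB·B·CB·CB
    A ↦ B
    C ↦ CB
    B ↦ AB  (constrained at step 1)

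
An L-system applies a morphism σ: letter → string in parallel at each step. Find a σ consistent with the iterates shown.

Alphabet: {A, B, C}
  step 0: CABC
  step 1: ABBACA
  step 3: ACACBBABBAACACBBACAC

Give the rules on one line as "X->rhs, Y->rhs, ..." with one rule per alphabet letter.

  step 0 ⇒ step 1: CABC ⇒ A·BB·AC·A
    A ↦ BB
    B ↦ AC
    C ↦ A

A->BB, B->AC, C->A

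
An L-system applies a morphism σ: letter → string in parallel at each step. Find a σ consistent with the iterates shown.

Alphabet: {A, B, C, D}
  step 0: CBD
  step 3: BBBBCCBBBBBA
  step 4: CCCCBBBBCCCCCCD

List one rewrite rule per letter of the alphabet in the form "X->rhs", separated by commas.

A->CD, B->C, C->BB, D->BA

  step 3 ⇒ step 4: BBBBCCBBBBBA ⇒ C·C·C·C·BB·BB·C·C·C·C·C·CD
    A ↦ CD
    B ↦ C
    C ↦ BB
    D ↦ BA  (constrained at step 0)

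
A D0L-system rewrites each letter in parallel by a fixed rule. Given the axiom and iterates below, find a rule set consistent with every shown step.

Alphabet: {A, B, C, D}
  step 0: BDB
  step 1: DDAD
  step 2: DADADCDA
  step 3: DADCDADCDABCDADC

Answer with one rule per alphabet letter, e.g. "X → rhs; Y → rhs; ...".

  step 2 ⇒ step 3: DADADCDA ⇒ DA·DC·DA·DC·DA·BC·DA·DC
    A ↦ DC
    C ↦ BC
    D ↦ DA
  step 0 ⇒ step 1: BDB ⇒ D·DA·D
    B ↦ D

A->DC, B->D, C->BC, D->DA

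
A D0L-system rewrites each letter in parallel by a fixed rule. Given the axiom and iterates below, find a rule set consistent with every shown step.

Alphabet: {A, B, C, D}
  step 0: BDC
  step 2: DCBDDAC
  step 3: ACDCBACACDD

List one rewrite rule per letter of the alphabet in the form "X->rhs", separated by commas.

A->D, B->CB, C->D, D->AC

  step 2 ⇒ step 3: DCBDDAC ⇒ AC·D·CB·AC·AC·D·D
    A ↦ D
    B ↦ CB
    C ↦ D
    D ↦ AC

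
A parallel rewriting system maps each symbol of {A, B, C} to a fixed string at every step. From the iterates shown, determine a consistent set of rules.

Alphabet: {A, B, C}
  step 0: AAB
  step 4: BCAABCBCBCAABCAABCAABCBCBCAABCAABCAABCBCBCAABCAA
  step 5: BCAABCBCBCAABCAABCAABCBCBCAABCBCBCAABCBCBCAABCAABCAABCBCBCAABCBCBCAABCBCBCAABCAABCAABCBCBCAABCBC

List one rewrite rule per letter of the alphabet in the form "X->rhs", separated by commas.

  step 4 ⇒ step 5: BCAABCBCBCAABCAABCAABCBCBCAABCAABCAABCBCBCAABCAA ⇒ BC·AA·BC·BC·BC·AA·BC·AA·BC·AA·BC·BC·BC·AA·BC·BC·BC·AA·BC·BC·BC·AA·BC·AA·BC·AA·BC·BC·BC·AA·BC·BC·BC·AA·BC·BC·BC·AA·BC·AA·BC·AA·BC·BC·BC·AA·BC·BC
    A ↦ BC
    B ↦ BC
    C ↦ AA

A->BC, B->BC, C->AA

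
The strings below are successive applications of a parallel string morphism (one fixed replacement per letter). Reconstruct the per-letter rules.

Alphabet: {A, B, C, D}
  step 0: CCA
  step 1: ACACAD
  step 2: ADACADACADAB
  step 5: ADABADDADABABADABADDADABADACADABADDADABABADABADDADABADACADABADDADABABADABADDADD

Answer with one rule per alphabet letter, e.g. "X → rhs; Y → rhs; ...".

  step 1 ⇒ step 2: ACACAD ⇒ AD·AC·AD·AC·AD·AB
    A ↦ AD
    C ↦ AC
    D ↦ AB
    B ↦ D  (constrained at step 2)

A->AD, B->D, C->AC, D->AB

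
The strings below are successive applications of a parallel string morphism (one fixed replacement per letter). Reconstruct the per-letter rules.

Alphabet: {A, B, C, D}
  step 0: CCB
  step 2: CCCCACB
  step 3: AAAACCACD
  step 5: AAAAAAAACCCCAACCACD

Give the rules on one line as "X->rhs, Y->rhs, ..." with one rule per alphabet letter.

A->CC, B->CD, C->A, D->CB

  step 2 ⇒ step 3: CCCCACB ⇒ A·A·A·A·CC·A·CD
    A ↦ CC
    B ↦ CD
    C ↦ A
    D ↦ CB  (constrained at step 3)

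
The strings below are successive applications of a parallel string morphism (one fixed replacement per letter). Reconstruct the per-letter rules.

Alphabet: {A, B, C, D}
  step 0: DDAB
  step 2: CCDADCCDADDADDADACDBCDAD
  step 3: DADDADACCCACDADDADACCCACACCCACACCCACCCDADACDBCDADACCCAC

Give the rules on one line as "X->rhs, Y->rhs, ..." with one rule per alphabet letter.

  step 2 ⇒ step 3: CCDADCCDADDADDADACDBCDAD ⇒ DAD·DAD·AC·CC·AC·DAD·DAD·AC·CC·AC·AC·CC·AC·AC·CC·AC·CC·DAD·AC·DBC·DAD·AC·CC·AC
    A ↦ CC
    B ↦ DBC
    C ↦ DAD
    D ↦ AC

A->CC, B->DBC, C->DAD, D->AC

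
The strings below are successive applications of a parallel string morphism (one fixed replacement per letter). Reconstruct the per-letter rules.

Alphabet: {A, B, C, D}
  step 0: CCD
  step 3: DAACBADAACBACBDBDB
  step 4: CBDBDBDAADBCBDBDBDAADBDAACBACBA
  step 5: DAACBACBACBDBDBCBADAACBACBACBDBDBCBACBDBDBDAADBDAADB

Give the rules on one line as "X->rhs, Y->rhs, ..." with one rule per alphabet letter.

A->DB, B->A, C->DA, D->CB

  step 4 ⇒ step 5: CBDBDBDAADBCBDBDBDAADBDAACBACBA ⇒ DA·A·CB·A·CB·A·CB·DB·DB·CB·A·DA·A·CB·A·CB·A·CB·DB·DB·CB·A·CB·DB·DB·DA·A·DB·DA·A·DB
    A ↦ DB
    B ↦ A
    C ↦ DA
    D ↦ CB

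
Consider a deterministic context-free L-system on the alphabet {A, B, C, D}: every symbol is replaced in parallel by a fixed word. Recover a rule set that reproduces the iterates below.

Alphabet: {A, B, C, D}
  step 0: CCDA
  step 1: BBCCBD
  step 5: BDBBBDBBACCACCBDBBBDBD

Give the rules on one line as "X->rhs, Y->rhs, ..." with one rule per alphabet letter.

  step 0 ⇒ step 1: CCDA ⇒ B·B·CC·BD
    A ↦ BD
    C ↦ B
    D ↦ CC
    B ↦ A  (constrained at step 1)

A->BD, B->A, C->B, D->CC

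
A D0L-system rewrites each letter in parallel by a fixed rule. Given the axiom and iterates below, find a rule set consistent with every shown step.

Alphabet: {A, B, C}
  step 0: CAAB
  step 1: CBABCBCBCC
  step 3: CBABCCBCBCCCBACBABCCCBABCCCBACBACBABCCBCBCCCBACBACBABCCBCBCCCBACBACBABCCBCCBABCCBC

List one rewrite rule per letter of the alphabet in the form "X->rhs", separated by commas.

A->BC, B->BCC, C->CBA

  step 0 ⇒ step 1: CAAB ⇒ CBA·BC·BC·BCC
    A ↦ BC
    B ↦ BCC
    C ↦ CBA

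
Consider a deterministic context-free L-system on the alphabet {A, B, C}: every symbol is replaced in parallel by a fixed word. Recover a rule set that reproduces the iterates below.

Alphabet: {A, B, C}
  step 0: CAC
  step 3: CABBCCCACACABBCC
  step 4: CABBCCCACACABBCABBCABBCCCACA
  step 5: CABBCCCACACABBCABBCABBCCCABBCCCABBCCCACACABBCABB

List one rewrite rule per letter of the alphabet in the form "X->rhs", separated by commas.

A->BB, B->C, C->CA

  step 4 ⇒ step 5: CABBCCCACACABBCABBCABBCCCACA ⇒ CA·BB·C·C·CA·CA·CA·BB·CA·BB·CA·BB·C·C·CA·BB·C·C·CA·BB·C·C·CA·CA·CA·BB·CA·BB
    A ↦ BB
    B ↦ C
    C ↦ CA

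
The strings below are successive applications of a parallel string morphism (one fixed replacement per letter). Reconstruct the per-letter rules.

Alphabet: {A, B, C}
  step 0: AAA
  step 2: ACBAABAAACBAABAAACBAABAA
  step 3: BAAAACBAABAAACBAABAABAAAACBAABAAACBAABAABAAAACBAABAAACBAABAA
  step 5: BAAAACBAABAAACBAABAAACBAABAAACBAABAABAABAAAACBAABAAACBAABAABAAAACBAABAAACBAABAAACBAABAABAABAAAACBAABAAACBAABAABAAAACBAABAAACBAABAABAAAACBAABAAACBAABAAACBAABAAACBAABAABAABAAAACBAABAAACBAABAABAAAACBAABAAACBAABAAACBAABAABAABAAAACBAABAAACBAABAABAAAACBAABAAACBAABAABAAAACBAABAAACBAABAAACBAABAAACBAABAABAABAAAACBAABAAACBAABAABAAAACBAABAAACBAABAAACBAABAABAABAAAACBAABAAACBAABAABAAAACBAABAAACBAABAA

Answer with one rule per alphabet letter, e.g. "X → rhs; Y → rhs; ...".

  step 2 ⇒ step 3: ACBAABAAACBAABAAACBAABAA ⇒ BAA·A·AC·BAA·BAA·AC·BAA·BAA·BAA·A·AC·BAA·BAA·AC·BAA·BAA·BAA·A·AC·BAA·BAA·AC·BAA·BAA
    A ↦ BAA
    B ↦ AC
    C ↦ A

A->BAA, B->AC, C->A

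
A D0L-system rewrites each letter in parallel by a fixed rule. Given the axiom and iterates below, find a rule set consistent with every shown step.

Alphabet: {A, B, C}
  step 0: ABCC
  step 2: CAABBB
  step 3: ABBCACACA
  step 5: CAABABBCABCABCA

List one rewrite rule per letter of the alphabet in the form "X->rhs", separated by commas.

  step 2 ⇒ step 3: CAABBB ⇒ A·B·B·CA·CA·CA
    A ↦ B
    B ↦ CA
    C ↦ A

A->B, B->CA, C->A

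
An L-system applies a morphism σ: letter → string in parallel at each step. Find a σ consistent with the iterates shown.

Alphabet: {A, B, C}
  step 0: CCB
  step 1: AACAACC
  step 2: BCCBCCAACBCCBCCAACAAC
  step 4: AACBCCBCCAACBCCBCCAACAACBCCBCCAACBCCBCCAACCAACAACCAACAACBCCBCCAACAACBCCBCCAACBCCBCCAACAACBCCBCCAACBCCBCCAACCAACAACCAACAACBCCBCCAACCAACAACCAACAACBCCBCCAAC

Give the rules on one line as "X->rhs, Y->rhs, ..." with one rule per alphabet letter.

A->BCC, B->C, C->AAC

  step 1 ⇒ step 2: AACAACC ⇒ BCC·BCC·AAC·BCC·BCC·AAC·AAC
    A ↦ BCC
    C ↦ AAC
  step 0 ⇒ step 1: CCB ⇒ AAC·AAC·C
    B ↦ C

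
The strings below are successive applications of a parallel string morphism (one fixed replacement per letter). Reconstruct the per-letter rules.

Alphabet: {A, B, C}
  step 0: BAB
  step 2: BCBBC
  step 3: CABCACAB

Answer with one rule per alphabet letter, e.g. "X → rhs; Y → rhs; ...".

A->C, B->CA, C->B

  step 2 ⇒ step 3: BCBBC ⇒ CA·B·CA·CA·B
    B ↦ CA
    C ↦ B
    A ↦ C  (constrained at step 0)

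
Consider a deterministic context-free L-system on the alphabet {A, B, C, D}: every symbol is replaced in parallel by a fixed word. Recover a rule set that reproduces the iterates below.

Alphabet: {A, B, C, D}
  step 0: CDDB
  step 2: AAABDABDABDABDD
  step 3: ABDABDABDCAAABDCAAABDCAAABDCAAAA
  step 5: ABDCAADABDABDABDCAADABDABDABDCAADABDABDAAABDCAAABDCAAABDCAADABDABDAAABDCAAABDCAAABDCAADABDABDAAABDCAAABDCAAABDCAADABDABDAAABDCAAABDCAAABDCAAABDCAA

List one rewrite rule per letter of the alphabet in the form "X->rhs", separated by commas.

A->ABD, B->C, C->D, D->AA

  step 2 ⇒ step 3: AAABDABDABDABDD ⇒ ABD·ABD·ABD·C·AA·ABD·C·AA·ABD·C·AA·ABD·C·AA·AA
    A ↦ ABD
    B ↦ C
    D ↦ AA
    C ↦ D  (constrained at step 0)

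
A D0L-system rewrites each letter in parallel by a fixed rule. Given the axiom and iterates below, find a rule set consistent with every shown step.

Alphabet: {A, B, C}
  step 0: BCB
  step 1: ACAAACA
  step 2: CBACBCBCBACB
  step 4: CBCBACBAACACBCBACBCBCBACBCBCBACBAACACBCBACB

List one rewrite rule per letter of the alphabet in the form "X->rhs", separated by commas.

A->CB, B->ACA, C->A

  step 1 ⇒ step 2: ACAAACA ⇒ CB·A·CB·CB·CB·A·CB
    A ↦ CB
    C ↦ A
  step 0 ⇒ step 1: BCB ⇒ ACA·A·ACA
    B ↦ ACA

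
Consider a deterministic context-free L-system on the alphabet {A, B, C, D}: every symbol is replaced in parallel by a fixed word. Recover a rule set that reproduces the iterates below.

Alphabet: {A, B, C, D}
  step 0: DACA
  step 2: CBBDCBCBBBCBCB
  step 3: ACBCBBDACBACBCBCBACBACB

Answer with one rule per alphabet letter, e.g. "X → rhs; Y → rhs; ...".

A->BB, B->CB, C->A, D->BD

  step 2 ⇒ step 3: CBBDCBCBBBCBCB ⇒ A·CB·CB·BD·A·CB·A·CB·CB·CB·A·CB·A·CB
    B ↦ CB
    C ↦ A
    D ↦ BD
    A ↦ BB  (constrained at step 0)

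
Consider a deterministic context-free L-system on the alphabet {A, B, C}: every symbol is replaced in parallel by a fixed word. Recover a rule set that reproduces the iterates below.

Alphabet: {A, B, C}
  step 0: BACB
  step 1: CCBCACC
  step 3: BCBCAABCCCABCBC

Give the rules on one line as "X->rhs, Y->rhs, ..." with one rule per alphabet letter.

A->BC, B->CC, C->A

  step 0 ⇒ step 1: BACB ⇒ CC·BC·A·CC
    A ↦ BC
    B ↦ CC
    C ↦ A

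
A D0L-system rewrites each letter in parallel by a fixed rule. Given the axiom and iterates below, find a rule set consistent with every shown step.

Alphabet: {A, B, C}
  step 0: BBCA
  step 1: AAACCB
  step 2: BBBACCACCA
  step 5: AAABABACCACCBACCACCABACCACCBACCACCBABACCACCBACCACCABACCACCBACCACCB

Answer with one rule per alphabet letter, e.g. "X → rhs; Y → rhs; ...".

A->B, B->A, C->ACC

  step 1 ⇒ step 2: AAACCB ⇒ B·B·B·ACC·ACC·A
    A ↦ B
    B ↦ A
    C ↦ ACC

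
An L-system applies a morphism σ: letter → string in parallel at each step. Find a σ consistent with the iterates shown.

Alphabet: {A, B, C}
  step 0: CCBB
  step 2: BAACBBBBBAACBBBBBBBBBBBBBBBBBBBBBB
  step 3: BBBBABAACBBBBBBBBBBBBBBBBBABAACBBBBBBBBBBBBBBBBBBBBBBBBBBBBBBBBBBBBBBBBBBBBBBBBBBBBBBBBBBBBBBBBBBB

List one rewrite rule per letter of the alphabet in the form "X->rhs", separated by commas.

A->BA, B->BBB, C->ACB

  step 2 ⇒ step 3: BAACBBBBBAACBBBBBBBBBBBBBBBBBBBBBB ⇒ BBB·BA·BA·ACB·BBB·BBB·BBB·BBB·BBB·BA·BA·ACB·BBB·BBB·BBB·BBB·BBB·BBB·BBB·BBB·BBB·BBB·BBB·BBB·BBB·BBB·BBB·BBB·BBB·BBB·BBB·BBB·BBB·BBB
    A ↦ BA
    B ↦ BBB
    C ↦ ACB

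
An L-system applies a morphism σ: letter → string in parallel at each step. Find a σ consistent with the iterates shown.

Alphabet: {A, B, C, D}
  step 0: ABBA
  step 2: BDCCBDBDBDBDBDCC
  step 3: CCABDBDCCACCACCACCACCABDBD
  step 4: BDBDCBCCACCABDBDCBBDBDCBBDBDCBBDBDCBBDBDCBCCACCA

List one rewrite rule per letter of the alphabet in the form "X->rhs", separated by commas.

A->CB, B->CC, C->BD, D->A

  step 3 ⇒ step 4: CCABDBDCCACCACCACCACCABDBD ⇒ BD·BD·CB·CC·A·CC·A·BD·BD·CB·BD·BD·CB·BD·BD·CB·BD·BD·CB·BD·BD·CB·CC·A·CC·A
    A ↦ CB
    B ↦ CC
    C ↦ BD
    D ↦ A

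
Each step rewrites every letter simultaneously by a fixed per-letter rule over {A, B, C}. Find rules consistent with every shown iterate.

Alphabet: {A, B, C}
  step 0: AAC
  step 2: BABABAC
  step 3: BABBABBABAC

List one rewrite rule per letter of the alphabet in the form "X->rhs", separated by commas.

A->B, B->BA, C->AC

  step 2 ⇒ step 3: BABABAC ⇒ BA·B·BA·B·BA·B·AC
    A ↦ B
    B ↦ BA
    C ↦ AC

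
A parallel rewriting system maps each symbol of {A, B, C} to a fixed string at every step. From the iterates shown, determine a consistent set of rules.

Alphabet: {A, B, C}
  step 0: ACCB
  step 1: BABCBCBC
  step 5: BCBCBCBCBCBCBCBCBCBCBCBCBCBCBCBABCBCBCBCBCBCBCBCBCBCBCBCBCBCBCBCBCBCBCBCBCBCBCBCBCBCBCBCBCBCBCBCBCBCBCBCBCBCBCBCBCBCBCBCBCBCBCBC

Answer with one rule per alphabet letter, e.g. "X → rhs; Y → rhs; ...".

A->BA, B->BC, C->BC

  step 0 ⇒ step 1: ACCB ⇒ BA·BC·BC·BC
    A ↦ BA
    B ↦ BC
    C ↦ BC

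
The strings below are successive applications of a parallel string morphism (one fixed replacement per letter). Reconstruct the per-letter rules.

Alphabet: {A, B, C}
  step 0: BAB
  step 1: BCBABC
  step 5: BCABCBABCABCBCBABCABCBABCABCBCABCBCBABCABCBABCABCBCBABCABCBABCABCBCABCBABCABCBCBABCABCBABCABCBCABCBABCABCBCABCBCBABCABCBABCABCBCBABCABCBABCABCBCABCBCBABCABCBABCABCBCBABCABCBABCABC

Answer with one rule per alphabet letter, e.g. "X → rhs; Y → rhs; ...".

A->BA, B->BC, C->ABC

  step 0 ⇒ step 1: BAB ⇒ BC·BA·BC
    A ↦ BA
    B ↦ BC
    C ↦ ABC  (constrained at step 1)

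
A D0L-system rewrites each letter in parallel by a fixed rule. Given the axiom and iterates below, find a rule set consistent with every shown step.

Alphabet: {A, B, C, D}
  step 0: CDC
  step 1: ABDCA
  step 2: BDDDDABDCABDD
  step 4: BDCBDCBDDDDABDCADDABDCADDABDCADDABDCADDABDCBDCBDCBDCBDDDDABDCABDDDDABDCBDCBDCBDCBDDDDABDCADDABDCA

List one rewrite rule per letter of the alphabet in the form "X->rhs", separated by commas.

  step 1 ⇒ step 2: ABDCA ⇒ BDD·DDA·BDC·A·BDD
    A ↦ BDD
    B ↦ DDA
    C ↦ A
    D ↦ BDC

A->BDD, B->DDA, C->A, D->BDC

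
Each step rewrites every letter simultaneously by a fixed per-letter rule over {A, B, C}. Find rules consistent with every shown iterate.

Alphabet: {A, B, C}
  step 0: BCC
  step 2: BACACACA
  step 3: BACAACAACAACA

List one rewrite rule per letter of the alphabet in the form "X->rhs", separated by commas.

  step 2 ⇒ step 3: BACACACA ⇒ BA·CA·A·CA·A·CA·A·CA
    A ↦ CA
    B ↦ BA
    C ↦ A

A->CA, B->BA, C->A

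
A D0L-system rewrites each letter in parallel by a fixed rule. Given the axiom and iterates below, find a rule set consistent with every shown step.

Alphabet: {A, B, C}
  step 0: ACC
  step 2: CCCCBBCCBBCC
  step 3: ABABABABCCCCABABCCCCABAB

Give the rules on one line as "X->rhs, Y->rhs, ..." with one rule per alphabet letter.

  step 2 ⇒ step 3: CCCCBBCCBBCC ⇒ AB·AB·AB·AB·CC·CC·AB·AB·CC·CC·AB·AB
    B ↦ CC
    C ↦ AB
    A ↦ BB  (constrained at step 0)

A->BB, B->CC, C->AB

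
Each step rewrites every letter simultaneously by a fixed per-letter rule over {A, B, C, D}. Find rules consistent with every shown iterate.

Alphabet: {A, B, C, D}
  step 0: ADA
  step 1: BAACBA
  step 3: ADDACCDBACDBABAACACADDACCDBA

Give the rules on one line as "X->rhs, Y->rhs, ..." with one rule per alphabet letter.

  step 0 ⇒ step 1: ADA ⇒ BA·AC·BA
    A ↦ BA
    D ↦ AC
    B ↦ CD  (constrained at step 1)
    C ↦ ADD  (constrained at step 1)

A->BA, B->CD, C->ADD, D->AC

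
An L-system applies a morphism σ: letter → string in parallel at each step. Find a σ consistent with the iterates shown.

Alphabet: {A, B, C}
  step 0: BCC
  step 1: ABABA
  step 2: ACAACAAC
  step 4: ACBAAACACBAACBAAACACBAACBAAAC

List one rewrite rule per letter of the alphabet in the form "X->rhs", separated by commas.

A->AC, B->A, C->BA

  step 1 ⇒ step 2: ABABA ⇒ AC·A·AC·A·AC
    A ↦ AC
    B ↦ A
  step 0 ⇒ step 1: BCC ⇒ A·BA·BA
    C ↦ BA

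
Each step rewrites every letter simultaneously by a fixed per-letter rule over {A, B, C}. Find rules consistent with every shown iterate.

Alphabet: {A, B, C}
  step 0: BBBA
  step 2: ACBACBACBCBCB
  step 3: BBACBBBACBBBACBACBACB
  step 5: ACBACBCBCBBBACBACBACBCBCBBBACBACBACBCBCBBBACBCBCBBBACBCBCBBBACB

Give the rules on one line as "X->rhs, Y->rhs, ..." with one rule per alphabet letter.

A->BB, B->CB, C->A

  step 2 ⇒ step 3: ACBACBACBCBCB ⇒ BB·A·CB·BB·A·CB·BB·A·CB·A·CB·A·CB
    A ↦ BB
    B ↦ CB
    C ↦ A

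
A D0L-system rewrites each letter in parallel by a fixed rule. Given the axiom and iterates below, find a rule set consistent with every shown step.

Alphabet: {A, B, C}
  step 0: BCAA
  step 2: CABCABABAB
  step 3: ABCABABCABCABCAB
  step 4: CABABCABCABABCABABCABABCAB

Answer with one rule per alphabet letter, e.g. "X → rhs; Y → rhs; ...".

  step 3 ⇒ step 4: ABCABABCABCABCAB ⇒ C·AB·AB·C·AB·C·AB·AB·C·AB·AB·C·AB·AB·C·AB
    A ↦ C
    B ↦ AB
    C ↦ AB

A->C, B->AB, C->AB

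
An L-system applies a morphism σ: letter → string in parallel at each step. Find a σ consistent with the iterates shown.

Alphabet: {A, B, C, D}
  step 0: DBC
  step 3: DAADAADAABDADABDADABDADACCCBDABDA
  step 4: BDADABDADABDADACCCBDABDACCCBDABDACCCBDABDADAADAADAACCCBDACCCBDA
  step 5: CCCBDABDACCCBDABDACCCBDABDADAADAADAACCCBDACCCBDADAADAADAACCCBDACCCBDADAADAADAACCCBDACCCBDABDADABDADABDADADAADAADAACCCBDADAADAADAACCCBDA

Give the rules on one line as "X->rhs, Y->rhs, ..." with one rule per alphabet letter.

  step 4 ⇒ step 5: BDADABDADABDADACCCBDABDACCCBDABDACCCBDABDADAADAADAACCCBDACCCBDA ⇒ CCC·B·DA·B·DA·CCC·B·DA·B·DA·CCC·B·DA·B·DA·DAA·DAA·DAA·CCC·B·DA·CCC·B·DA·DAA·DAA·DAA·CCC·B·DA·CCC·B·DA·DAA·DAA·DAA·CCC·B·DA·CCC·B·DA·B·DA·DA·B·DA·DA·B·DA·DA·DAA·DAA·DAA·CCC·B·DA·DAA·DAA·DAA·CCC·B·DA
    A ↦ DA
    B ↦ CCC
    C ↦ DAA
    D ↦ B

A->DA, B->CCC, C->DAA, D->B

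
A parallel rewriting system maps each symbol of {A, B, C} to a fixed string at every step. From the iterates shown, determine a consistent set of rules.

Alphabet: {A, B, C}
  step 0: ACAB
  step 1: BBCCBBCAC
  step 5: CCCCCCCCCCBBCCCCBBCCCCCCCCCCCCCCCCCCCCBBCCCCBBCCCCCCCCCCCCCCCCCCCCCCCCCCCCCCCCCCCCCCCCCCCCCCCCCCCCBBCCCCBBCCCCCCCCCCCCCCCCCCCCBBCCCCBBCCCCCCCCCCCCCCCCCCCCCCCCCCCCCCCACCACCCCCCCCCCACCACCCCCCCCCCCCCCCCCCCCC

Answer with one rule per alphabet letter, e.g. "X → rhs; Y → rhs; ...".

A->BB, B->CAC, C->CC

  step 0 ⇒ step 1: ACAB ⇒ BB·CC·BB·CAC
    A ↦ BB
    B ↦ CAC
    C ↦ CC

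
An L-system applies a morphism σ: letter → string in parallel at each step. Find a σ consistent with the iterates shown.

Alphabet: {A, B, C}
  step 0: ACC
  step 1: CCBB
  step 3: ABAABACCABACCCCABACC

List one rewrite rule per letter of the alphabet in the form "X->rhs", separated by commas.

  step 0 ⇒ step 1: ACC ⇒ CC·B·B
    A ↦ CC
    C ↦ B
    B ↦ ABA  (constrained at step 1)

A->CC, B->ABA, C->B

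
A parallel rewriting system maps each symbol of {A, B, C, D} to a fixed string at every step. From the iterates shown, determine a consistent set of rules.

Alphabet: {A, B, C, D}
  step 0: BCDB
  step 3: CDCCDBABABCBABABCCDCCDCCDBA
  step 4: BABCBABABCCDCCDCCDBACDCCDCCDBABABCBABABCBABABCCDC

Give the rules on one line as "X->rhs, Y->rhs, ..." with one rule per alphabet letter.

A->C, B->CD, C->BA, D->BC

  step 3 ⇒ step 4: CDCCDBABABCBABABCCDCCDCCDBA ⇒ BA·BC·BA·BA·BC·CD·C·CD·C·CD·BA·CD·C·CD·C·CD·BA·BA·BC·BA·BA·BC·BA·BA·BC·CD·C
    A ↦ C
    B ↦ CD
    C ↦ BA
    D ↦ BC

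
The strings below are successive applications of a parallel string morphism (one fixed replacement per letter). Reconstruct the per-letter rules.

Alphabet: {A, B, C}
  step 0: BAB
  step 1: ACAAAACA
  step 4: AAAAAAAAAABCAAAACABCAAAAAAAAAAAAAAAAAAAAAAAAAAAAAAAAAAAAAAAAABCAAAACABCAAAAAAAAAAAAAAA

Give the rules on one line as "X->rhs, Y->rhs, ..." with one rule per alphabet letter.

  step 0 ⇒ step 1: BAB ⇒ ACA·AA·ACA
    A ↦ AA
    B ↦ ACA
    C ↦ BCA  (constrained at step 1)

A->AA, B->ACA, C->BCA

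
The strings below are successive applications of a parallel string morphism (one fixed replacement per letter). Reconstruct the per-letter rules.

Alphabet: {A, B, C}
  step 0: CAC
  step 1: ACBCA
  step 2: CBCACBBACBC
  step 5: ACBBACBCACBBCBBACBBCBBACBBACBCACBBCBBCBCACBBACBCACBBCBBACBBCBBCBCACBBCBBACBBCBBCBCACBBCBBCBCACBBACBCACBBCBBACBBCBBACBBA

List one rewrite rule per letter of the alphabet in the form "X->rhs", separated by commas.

A->CBC, B->CBB, C->A

  step 1 ⇒ step 2: ACBCA ⇒ CBC·A·CBB·A·CBC
    A ↦ CBC
    B ↦ CBB
    C ↦ A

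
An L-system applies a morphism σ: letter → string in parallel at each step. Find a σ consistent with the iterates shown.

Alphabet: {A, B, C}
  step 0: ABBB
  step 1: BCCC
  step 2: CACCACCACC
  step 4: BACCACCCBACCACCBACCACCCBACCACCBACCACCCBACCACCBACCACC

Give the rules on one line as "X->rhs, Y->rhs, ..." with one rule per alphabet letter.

  step 1 ⇒ step 2: BCCC ⇒ C·ACC·ACC·ACC
    B ↦ C
    C ↦ ACC
  step 0 ⇒ step 1: ABBB ⇒ B·C·C·C
    A ↦ B

A->B, B->C, C->ACC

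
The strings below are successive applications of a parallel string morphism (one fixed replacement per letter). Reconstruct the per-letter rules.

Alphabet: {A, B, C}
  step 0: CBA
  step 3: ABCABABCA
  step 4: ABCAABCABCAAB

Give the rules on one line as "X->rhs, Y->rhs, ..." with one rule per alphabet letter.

  step 3 ⇒ step 4: ABCABABCA ⇒ AB·C·A·AB·C·AB·C·A·AB
    A ↦ AB
    B ↦ C
    C ↦ A

A->AB, B->C, C->A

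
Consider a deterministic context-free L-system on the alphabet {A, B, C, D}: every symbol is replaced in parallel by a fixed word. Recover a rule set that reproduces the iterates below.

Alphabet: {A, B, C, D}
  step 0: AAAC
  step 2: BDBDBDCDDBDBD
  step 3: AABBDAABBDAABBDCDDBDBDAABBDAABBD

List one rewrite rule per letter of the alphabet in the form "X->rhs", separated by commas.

A->D, B->AAB, C->CDD, D->BD

  step 2 ⇒ step 3: BDBDBDCDDBDBD ⇒ AAB·BD·AAB·BD·AAB·BD·CDD·BD·BD·AAB·BD·AAB·BD
    B ↦ AAB
    C ↦ CDD
    D ↦ BD
    A ↦ D  (constrained at step 0)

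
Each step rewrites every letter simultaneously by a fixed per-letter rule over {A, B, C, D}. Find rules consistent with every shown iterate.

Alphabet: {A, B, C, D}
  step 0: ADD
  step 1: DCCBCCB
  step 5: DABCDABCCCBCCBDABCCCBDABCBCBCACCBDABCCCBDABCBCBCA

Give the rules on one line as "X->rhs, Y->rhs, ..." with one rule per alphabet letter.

A->D, B->A, C->BC, D->CCB

  step 0 ⇒ step 1: ADD ⇒ D·CCB·CCB
    A ↦ D
    D ↦ CCB
    B ↦ A  (constrained at step 1)
    C ↦ BC  (constrained at step 1)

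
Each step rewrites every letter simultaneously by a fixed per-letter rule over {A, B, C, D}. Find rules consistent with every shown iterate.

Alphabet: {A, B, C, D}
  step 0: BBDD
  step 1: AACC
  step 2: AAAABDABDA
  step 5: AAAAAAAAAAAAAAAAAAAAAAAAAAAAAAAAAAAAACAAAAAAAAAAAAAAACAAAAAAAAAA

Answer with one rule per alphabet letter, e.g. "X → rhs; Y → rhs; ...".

A->AA, B->A, C->BDA, D->C

  step 1 ⇒ step 2: AACC ⇒ AA·AA·BDA·BDA
    A ↦ AA
    C ↦ BDA
  step 0 ⇒ step 1: BBDD ⇒ A·A·C·C
    B ↦ A
  step 0 ⇒ step 1: BBDD ⇒ A·A·C·C
    D ↦ C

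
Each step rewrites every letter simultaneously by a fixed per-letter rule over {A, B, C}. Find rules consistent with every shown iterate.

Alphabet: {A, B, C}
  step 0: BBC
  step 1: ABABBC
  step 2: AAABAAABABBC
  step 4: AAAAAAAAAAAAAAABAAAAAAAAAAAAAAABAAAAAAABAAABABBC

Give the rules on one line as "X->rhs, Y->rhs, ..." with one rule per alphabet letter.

A->AA, B->AB, C->BC

  step 1 ⇒ step 2: ABABBC ⇒ AA·AB·AA·AB·AB·BC
    A ↦ AA
    B ↦ AB
    C ↦ BC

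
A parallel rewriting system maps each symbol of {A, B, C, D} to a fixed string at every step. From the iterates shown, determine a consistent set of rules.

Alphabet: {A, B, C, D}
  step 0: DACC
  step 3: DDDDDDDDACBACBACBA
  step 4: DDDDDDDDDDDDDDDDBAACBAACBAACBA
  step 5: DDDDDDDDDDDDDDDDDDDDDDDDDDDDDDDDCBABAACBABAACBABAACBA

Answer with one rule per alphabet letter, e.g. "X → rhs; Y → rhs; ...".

A->BA, B->C, C->A, D->DD

  step 4 ⇒ step 5: DDDDDDDDDDDDDDDDBAACBAACBAACBA ⇒ DD·DD·DD·DD·DD·DD·DD·DD·DD·DD·DD·DD·DD·DD·DD·DD·C·BA·BA·A·C·BA·BA·A·C·BA·BA·A·C·BA
    A ↦ BA
    B ↦ C
    C ↦ A
    D ↦ DD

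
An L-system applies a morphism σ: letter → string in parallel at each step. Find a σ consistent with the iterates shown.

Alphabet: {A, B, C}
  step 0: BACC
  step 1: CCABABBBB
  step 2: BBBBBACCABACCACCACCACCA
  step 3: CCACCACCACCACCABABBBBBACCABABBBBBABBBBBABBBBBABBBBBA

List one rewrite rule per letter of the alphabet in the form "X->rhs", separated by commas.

  step 2 ⇒ step 3: BBBBBACCABACCACCACCACCA ⇒ CCA·CCA·CCA·CCA·CCA·BA·BB·BB·BA·CCA·BA·BB·BB·BA·BB·BB·BA·BB·BB·BA·BB·BB·BA
    A ↦ BA
    B ↦ CCA
    C ↦ BB

A->BA, B->CCA, C->BB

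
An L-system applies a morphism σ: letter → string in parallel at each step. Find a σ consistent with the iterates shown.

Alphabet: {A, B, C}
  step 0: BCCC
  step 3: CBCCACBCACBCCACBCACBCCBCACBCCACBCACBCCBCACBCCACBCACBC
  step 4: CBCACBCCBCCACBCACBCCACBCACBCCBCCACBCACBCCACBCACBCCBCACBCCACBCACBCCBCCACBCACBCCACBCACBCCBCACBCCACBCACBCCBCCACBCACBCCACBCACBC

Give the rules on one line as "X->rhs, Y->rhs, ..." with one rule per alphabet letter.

A->CA, B->A, C->CBC

  step 3 ⇒ step 4: CBCCACBCACBCCACBCACBCCBCACBCCACBCACBCCBCACBCCACBCACBC ⇒ CBC·A·CBC·CBC·CA·CBC·A·CBC·CA·CBC·A·CBC·CBC·CA·CBC·A·CBC·CA·CBC·A·CBC·CBC·A·CBC·CA·CBC·A·CBC·CBC·CA·CBC·A·CBC·CA·CBC·A·CBC·CBC·A·CBC·CA·CBC·A·CBC·CBC·CA·CBC·A·CBC·CA·CBC·A·CBC
    A ↦ CA
    B ↦ A
    C ↦ CBC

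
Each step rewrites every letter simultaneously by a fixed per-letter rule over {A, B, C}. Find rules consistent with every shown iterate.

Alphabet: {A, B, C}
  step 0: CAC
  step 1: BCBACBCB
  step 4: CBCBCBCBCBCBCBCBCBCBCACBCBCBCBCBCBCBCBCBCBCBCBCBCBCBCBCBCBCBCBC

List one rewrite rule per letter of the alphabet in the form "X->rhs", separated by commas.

  step 0 ⇒ step 1: CAC ⇒ BCB·AC·BCB
    A ↦ AC
    C ↦ BCB
    B ↦ C  (constrained at step 1)

A->AC, B->C, C->BCB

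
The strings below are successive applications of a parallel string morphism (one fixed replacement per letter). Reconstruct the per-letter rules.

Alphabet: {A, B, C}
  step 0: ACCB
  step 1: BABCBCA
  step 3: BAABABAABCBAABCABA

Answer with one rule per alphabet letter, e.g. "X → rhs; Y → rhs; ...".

A->BA, B->A, C->BC

  step 0 ⇒ step 1: ACCB ⇒ BA·BC·BC·A
    A ↦ BA
    B ↦ A
    C ↦ BC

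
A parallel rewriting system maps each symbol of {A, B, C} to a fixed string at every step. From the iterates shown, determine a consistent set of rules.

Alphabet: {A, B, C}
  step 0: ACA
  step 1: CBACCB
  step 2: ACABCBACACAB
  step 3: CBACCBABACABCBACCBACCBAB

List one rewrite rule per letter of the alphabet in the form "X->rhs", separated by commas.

  step 2 ⇒ step 3: ACABCBACACAB ⇒ CB·AC·CB·AB·AC·AB·CB·AC·CB·AC·CB·AB
    A ↦ CB
    B ↦ AB
    C ↦ AC

A->CB, B->AB, C->AC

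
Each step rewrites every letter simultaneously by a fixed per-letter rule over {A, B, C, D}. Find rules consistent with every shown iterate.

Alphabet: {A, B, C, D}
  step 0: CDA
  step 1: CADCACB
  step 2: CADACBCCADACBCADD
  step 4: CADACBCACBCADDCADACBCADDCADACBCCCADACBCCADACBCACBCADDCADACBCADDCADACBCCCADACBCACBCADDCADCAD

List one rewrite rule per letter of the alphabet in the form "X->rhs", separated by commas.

  step 1 ⇒ step 2: CADCACB ⇒ CAD·ACB·C·CAD·ACB·CAD·D
    A ↦ ACB
    B ↦ D
    C ↦ CAD
    D ↦ C

A->ACB, B->D, C->CAD, D->C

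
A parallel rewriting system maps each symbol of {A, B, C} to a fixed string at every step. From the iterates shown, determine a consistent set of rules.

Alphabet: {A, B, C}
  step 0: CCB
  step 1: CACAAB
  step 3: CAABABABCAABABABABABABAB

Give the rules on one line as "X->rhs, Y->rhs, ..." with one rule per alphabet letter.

  step 0 ⇒ step 1: CCB ⇒ CA·CA·AB
    B ↦ AB
    C ↦ CA
    A ↦ AB  (constrained at step 1)

A->AB, B->AB, C->CA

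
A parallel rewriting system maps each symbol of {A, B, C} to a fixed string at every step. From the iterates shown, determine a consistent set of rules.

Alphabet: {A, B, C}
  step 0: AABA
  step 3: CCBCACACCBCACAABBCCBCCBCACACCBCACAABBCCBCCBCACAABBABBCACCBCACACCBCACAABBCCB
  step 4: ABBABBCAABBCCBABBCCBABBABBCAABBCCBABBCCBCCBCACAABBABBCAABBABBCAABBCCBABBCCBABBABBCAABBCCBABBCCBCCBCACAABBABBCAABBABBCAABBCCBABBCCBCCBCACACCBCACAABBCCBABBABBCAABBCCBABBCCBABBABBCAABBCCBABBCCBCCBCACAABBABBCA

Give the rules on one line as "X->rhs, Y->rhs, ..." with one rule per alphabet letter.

A->CCB, B->CA, C->ABB

  step 3 ⇒ step 4: CCBCACACCBCACAABBCCBCCBCACACCBCACAABBCCBCCBCACAABBABBCACCBCACACCBCACAABBCCB ⇒ ABB·ABB·CA·ABB·CCB·ABB·CCB·ABB·ABB·CA·ABB·CCB·ABB·CCB·CCB·CA·CA·ABB·ABB·CA·ABB·ABB·CA·ABB·CCB·ABB·CCB·ABB·ABB·CA·ABB·CCB·ABB·CCB·CCB·CA·CA·ABB·ABB·CA·ABB·ABB·CA·ABB·CCB·ABB·CCB·CCB·CA·CA·CCB·CA·CA·ABB·CCB·ABB·ABB·CA·ABB·CCB·ABB·CCB·ABB·ABB·CA·ABB·CCB·ABB·CCB·CCB·CA·CA·ABB·ABB·CA
    A ↦ CCB
    B ↦ CA
    C ↦ ABB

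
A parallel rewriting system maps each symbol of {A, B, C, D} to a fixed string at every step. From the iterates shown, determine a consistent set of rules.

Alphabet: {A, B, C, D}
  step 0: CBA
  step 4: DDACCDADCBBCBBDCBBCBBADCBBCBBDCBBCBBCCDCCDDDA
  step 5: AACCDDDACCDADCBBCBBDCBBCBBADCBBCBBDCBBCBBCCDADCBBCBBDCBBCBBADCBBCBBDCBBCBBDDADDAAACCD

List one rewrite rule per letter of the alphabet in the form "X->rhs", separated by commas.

  step 4 ⇒ step 5: DDACCDADCBBCBBDCBBCBBADCBBCBBDCBBCBBCCDCCDDDA ⇒ A·A·CCD·D·D·A·CCD·A·D·CBB·CBB·D·CBB·CBB·A·D·CBB·CBB·D·CBB·CBB·CCD·A·D·CBB·CBB·D·CBB·CBB·A·D·CBB·CBB·D·CBB·CBB·D·D·A·D·D·A·A·A·CCD
    A ↦ CCD
    B ↦ CBB
    C ↦ D
    D ↦ A

A->CCD, B->CBB, C->D, D->A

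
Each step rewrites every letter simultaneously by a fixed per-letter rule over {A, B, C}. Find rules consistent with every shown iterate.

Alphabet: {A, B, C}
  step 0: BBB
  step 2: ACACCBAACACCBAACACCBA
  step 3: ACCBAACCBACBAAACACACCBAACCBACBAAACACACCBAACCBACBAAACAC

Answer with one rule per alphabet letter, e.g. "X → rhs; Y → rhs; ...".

A->AC, B->AAC, C->CBA

  step 2 ⇒ step 3: ACACCBAACACCBAACACCBA ⇒ AC·CBA·AC·CBA·CBA·AAC·AC·AC·CBA·AC·CBA·CBA·AAC·AC·AC·CBA·AC·CBA·CBA·AAC·AC
    A ↦ AC
    B ↦ AAC
    C ↦ CBA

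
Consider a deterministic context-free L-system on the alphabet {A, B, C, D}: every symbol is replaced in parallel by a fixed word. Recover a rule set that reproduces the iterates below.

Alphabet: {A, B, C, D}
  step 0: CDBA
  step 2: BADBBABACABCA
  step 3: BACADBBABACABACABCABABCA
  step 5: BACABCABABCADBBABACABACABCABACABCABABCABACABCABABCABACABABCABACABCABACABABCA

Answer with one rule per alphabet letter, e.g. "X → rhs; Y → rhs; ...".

A->CA, B->BA, C->B, D->DB

  step 2 ⇒ step 3: BADBBABACABCA ⇒ BA·CA·DB·BA·BA·CA·BA·CA·B·CA·BA·B·CA
    A ↦ CA
    B ↦ BA
    C ↦ B
    D ↦ DB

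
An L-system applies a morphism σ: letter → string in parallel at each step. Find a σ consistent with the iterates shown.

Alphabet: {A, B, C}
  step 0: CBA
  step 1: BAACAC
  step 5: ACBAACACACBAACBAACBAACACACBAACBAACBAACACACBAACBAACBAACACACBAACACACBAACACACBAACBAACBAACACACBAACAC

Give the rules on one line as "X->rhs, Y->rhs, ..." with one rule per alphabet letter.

  step 0 ⇒ step 1: CBA ⇒ BA·AC·AC
    A ↦ AC
    B ↦ AC
    C ↦ BA

A->AC, B->AC, C->BA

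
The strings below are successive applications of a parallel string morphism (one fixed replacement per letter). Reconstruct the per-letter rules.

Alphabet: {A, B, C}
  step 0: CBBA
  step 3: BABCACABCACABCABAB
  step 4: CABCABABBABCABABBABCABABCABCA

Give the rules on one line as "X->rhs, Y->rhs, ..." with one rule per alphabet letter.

A->B, B->CA, C->BA

  step 3 ⇒ step 4: BABCACABCACABCABAB ⇒ CA·B·CA·BA·B·BA·B·CA·BA·B·BA·B·CA·BA·B·CA·B·CA
    A ↦ B
    B ↦ CA
    C ↦ BA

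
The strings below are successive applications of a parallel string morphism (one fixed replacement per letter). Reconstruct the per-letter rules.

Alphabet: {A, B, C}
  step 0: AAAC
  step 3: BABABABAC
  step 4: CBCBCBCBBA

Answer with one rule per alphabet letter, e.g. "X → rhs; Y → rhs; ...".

  step 3 ⇒ step 4: BABABABAC ⇒ C·B·C·B·C·B·C·B·BA
    A ↦ B
    B ↦ C
    C ↦ BA

A->B, B->C, C->BA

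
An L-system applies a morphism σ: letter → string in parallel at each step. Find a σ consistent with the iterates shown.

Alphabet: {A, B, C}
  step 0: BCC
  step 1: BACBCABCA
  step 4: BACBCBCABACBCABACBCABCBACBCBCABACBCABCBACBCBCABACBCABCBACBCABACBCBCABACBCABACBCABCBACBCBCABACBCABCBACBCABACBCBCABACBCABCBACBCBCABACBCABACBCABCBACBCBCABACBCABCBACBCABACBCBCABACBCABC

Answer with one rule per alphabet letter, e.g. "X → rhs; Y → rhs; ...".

  step 0 ⇒ step 1: BCC ⇒ BAC·BCA·BCA
    B ↦ BAC
    C ↦ BCA
    A ↦ BC  (constrained at step 1)

A->BC, B->BAC, C->BCA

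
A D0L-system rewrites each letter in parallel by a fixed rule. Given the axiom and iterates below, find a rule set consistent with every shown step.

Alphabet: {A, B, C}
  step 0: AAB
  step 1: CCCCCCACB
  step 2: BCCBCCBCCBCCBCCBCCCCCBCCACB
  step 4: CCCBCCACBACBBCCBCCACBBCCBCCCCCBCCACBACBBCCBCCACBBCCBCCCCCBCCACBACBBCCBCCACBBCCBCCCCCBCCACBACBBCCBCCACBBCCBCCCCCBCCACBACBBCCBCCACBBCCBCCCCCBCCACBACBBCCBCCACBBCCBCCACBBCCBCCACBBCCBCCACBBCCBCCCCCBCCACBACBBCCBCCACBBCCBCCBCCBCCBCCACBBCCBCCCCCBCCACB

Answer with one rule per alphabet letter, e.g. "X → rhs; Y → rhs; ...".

A->CCC, B->ACB, C->BCC

  step 1 ⇒ step 2: CCCCCCACB ⇒ BCC·BCC·BCC·BCC·BCC·BCC·CCC·BCC·ACB
    A ↦ CCC
    B ↦ ACB
    C ↦ BCC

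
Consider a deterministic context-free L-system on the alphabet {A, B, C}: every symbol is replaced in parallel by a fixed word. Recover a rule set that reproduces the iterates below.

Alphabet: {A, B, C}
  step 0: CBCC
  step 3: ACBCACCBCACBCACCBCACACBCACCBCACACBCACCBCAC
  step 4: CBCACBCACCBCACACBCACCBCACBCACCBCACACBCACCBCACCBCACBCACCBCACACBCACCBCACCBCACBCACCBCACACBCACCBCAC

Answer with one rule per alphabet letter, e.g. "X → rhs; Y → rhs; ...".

  step 3 ⇒ step 4: ACBCACCBCACBCACCBCACACBCACCBCACACBCACCBCAC ⇒ CBC·AC·BC·AC·CBC·AC·AC·BC·AC·CBC·AC·BC·AC·CBC·AC·AC·BC·AC·CBC·AC·CBC·AC·BC·AC·CBC·AC·AC·BC·AC·CBC·AC·CBC·AC·BC·AC·CBC·AC·AC·BC·AC·CBC·AC
    A ↦ CBC
    B ↦ BC
    C ↦ AC

A->CBC, B->BC, C->AC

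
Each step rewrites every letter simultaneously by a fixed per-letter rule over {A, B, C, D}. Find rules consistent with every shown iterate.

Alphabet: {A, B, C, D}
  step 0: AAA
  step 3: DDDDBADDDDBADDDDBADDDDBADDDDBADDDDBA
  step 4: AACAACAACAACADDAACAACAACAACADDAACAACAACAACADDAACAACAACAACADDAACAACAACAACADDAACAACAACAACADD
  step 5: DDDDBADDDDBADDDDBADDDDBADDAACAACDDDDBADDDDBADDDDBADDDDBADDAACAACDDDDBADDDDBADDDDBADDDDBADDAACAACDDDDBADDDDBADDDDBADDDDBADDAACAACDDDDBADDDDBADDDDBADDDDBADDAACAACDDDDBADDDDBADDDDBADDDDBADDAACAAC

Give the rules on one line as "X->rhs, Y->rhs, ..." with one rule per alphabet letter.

  step 4 ⇒ step 5: AACAACAACAACADDAACAACAACAACADDAACAACAACAACADDAACAACAACAACADDAACAACAACAACADDAACAACAACAACADD ⇒ DD·DD·BA·DD·DD·BA·DD·DD·BA·DD·DD·BA·DD·AAC·AAC·DD·DD·BA·DD·DD·BA·DD·DD·BA·DD·DD·BA·DD·AAC·AAC·DD·DD·BA·DD·DD·BA·DD·DD·BA·DD·DD·BA·DD·AAC·AAC·DD·DD·BA·DD·DD·BA·DD·DD·BA·DD·DD·BA·DD·AAC·AAC·DD·DD·BA·DD·DD·BA·DD·DD·BA·DD·DD·BA·DD·AAC·AAC·DD·DD·BA·DD·DD·BA·DD·DD·BA·DD·DD·BA·DD·AAC·AAC
    A ↦ DD
    C ↦ BA
    D ↦ AAC
  step 3 ⇒ step 4: DDDDBADDDDBADDDDBADDDDBADDDDBADDDDBA ⇒ AAC·AAC·AAC·AAC·A·DD·AAC·AAC·AAC·AAC·A·DD·AAC·AAC·AAC·AAC·A·DD·AAC·AAC·AAC·AAC·A·DD·AAC·AAC·AAC·AAC·A·DD·AAC·AAC·AAC·AAC·A·DD
    B ↦ A

A->DD, B->A, C->BA, D->AAC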